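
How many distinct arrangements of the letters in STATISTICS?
10! / (3! × 3! × 1! × 2! × 1!) = 50400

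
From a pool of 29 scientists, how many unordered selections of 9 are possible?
C(29,9) = 29!/(9!×20!) = 10015005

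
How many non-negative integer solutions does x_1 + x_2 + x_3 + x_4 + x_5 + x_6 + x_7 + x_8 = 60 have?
C(60+8-1, 8-1) = C(67, 7) = 869648208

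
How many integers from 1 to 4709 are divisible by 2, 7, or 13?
⌊4709/2⌋+⌊4709/7⌋+⌊4709/13⌋ - ⌊4709/14⌋-⌊4709/26⌋-⌊4709/91⌋ + ⌊4709/182⌋ = 2354+672+362 - 336-181-51 + 25 = 2845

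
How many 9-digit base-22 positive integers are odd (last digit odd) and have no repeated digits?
Last∈{1,3,5,7,9,11,13,15,17,19,21}. Last=0: 0. Last nonzero: 11×20×P(20,7) = 85954176000. Total = 85954176000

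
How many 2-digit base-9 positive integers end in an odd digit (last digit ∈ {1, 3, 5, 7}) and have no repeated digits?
Last∈{1,3,5,7}. Last=0: 0. Last nonzero: 4×7×P(7,0) = 28. Total = 28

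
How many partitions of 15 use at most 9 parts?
By conjugation, equals partitions of 15 into parts ≤ 9. Let r_j(i) = number of partitions of i into parts ≤ j, for i = 0..15. r_1(i) = 1 for all i; r_j(i) = r_{j-1}(i) + r_j(i-j). Rows j = 2..9: ≤2: 1 1 2 2 3 3 4 4 5 5 6 6 7 7 8 8; ≤3: 1 1 2 3 4 5 7 8 10 12 14 16 19 21 24 27; ≤4: 1 1 2 3 5 6 9 11 15 18 23 27 34 39 47 54; ≤5: 1 1 2 3 5 7 10 13 18 23 30 37 47 57 70 84; ≤6: 1 1 2 3 5 7 11 14 20 26 35 44 58 71 90 110; ≤7: 1 1 2 3 5 7 11 15 21 28 38 49 65 82 105 131; ≤8: 1 1 2 3 5 7 11 15 22 29 40 52 70 89 116 146; ≤9: 1 1 2 3 5 7 11 15 22 30 41 54 73 94 123 157. r_9(15) = 157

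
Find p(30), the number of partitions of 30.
Pentagonal recurrence p(n) = p(n-1) + p(n-2) - p(n-5) - p(n-7) + p(n-12) + p(n-15) - ... gives p(0..29) = 1, 1, 2, 3, 5, 7, 11, 15, 22, 30, 42, 56, 77, 101, 135, 176, 231, 297, 385, 490, 627, 792, 1002, 1255, 1575, 1958, 2436, 3010, 3718, 4565. p(30) = p(29) + p(28) - p(25) - p(23) + p(18) + p(15) - p(8) - p(4) = 4565 + 3718 - 1958 - 1255 + 385 + 176 - 22 - 5 = 5604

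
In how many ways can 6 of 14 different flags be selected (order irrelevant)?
C(14,6) = 14!/(6!×8!) = 3003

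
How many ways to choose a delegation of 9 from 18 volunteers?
C(18,9) = 18!/(9!×9!) = 48620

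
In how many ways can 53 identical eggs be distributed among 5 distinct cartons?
C(53+5-1, 5-1) = C(57, 4) = 395010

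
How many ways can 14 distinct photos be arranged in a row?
14! = 87178291200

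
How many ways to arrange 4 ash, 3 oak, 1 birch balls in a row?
8! / (4! × 3! × 1!) = 280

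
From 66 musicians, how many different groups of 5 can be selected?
C(66,5) = 66!/(5!×61!) = 8936928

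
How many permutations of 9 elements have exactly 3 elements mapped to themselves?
Choose the 3 fixed points C(9,3) = 84, derange the rest: !6 = Σ_{j=0}^{6} (-1)^j·6!/j! = 720 - 720 + 360 - 120 + 30 - 6 + 1 = 265. Product = 84 × 265 = 22260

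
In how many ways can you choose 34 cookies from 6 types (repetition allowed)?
C(34+6-1, 6-1) = C(39, 5) = 575757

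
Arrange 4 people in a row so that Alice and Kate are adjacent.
Treat as block: (4-1)! × 2! = 6 × 2 = 12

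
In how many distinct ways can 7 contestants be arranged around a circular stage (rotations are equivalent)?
Circular: fix one position, arrange the rest. (7-1)! = 720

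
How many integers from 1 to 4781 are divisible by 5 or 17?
⌊4781/5⌋ + ⌊4781/17⌋ - ⌊4781/85⌋ = 956 + 281 - 56 = 1181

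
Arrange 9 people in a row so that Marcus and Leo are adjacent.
Treat as block: (9-1)! × 2! = 40320 × 2 = 80640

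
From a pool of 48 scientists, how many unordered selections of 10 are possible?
C(48,10) = 48!/(10!×38!) = 6540715896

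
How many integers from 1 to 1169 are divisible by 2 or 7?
⌊1169/2⌋ + ⌊1169/7⌋ - ⌊1169/14⌋ = 584 + 167 - 83 = 668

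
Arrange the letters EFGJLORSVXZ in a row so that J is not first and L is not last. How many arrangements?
By inclusion-exclusion: 11! - 2×(11-1)! + (11-2)! = 39916800 - 7257600 + 362880 = 33022080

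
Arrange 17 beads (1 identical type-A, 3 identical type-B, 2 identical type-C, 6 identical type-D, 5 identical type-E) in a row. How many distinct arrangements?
17! / (1! × 3! × 2! × 6! × 5!) = 343062720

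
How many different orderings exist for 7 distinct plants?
7! = 5040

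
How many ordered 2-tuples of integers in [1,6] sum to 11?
Coefficient of x^11 in (x + x² + ... + x^6)^2. By inclusion-exclusion on dice exceeding 6: Σ_j (-1)^j C(2,j)·C(11-1-6j, 1) = C(2,0)·C(10,1) - C(2,1)·C(4,1) = 1·10 - 2·4 = 2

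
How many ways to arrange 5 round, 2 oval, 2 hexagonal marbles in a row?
9! / (5! × 2! × 2!) = 756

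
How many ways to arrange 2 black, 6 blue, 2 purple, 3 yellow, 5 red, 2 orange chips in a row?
20! / (2! × 6! × 2! × 3! × 5! × 2!) = 586637251200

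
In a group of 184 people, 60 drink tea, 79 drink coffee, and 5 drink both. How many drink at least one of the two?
|A∪B| = |A| + |B| - |A∩B| = 60 + 79 - 5 = 134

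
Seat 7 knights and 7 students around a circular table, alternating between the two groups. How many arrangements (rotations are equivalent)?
Fix one of the knights: (7-1)! ways for the remaining knights, × 7! ways for the students = 720 × 5040 = 3628800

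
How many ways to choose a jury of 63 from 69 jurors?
C(69,63) = 69!/(63!×6!) = 119877472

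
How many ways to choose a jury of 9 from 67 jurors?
C(67,9) = 67!/(9!×58!) = 42757703560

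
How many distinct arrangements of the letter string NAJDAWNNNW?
10! / (2! × 2! × 1! × 4! × 1!) = 37800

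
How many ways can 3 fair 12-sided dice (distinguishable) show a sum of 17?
Coefficient of x^17 in (x + x² + ... + x^12)^3. By inclusion-exclusion on dice exceeding 12: Σ_j (-1)^j C(3,j)·C(17-1-12j, 2) = C(3,0)·C(16,2) - C(3,1)·C(4,2) = 1·120 - 3·6 = 102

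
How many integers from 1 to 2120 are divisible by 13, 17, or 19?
⌊2120/13⌋+⌊2120/17⌋+⌊2120/19⌋ - ⌊2120/221⌋-⌊2120/247⌋-⌊2120/323⌋ + ⌊2120/4199⌋ = 163+124+111 - 9-8-6 + 0 = 375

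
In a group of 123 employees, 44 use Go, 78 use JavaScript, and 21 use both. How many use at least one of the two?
|A∪B| = |A| + |B| - |A∩B| = 44 + 78 - 21 = 101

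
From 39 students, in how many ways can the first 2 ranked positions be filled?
P(39,2) = 39!/(39-2)! = 1482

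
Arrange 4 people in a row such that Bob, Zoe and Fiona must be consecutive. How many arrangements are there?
Treat the 3 as one block: (4-3+1)! × 3! = 2 × 6 = 12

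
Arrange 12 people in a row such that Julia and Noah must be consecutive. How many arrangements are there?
Treat the 2 as one block: (12-2+1)! × 2! = 39916800 × 2 = 79833600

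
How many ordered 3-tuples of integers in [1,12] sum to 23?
Coefficient of x^23 in (x + x² + ... + x^12)^3. By inclusion-exclusion on dice exceeding 12: Σ_j (-1)^j C(3,j)·C(23-1-12j, 2) = C(3,0)·C(22,2) - C(3,1)·C(10,2) = 1·231 - 3·45 = 96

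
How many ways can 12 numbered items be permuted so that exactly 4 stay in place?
Choose the 4 fixed points C(12,4) = 495, derange the rest: !8 = Σ_{j=0}^{8} (-1)^j·8!/j! = 40320 - 40320 + 20160 - 6720 + 1680 - 336 + 56 - 8 + 1 = 14833. Product = 495 × 14833 = 7342335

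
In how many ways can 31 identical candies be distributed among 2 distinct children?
C(31+2-1, 2-1) = C(32, 1) = 32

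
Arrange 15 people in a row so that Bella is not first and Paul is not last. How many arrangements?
By inclusion-exclusion: 15! - 2×(15-1)! + (15-2)! = 1307674368000 - 174356582400 + 6227020800 = 1139544806400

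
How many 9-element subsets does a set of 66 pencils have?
C(66,9) = 66!/(9!×57!) = 37014131440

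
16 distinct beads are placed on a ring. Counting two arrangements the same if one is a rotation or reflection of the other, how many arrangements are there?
(16-1)!/2 = 1307674368000/2 = 653837184000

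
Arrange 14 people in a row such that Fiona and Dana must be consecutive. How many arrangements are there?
Treat the 2 as one block: (14-2+1)! × 2! = 6227020800 × 2 = 12454041600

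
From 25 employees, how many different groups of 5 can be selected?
C(25,5) = 25!/(5!×20!) = 53130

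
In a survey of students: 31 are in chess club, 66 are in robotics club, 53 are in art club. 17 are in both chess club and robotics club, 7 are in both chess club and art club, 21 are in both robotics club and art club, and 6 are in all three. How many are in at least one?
|A∪B∪C| = 31+66+53-17-7-21+6 = 111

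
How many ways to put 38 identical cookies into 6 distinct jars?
C(38+6-1, 6-1) = C(43, 5) = 962598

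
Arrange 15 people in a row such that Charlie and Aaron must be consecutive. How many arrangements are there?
Treat the 2 as one block: (15-2+1)! × 2! = 87178291200 × 2 = 174356582400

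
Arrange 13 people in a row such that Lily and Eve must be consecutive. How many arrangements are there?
Treat the 2 as one block: (13-2+1)! × 2! = 479001600 × 2 = 958003200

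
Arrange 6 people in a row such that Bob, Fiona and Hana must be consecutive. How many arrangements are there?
Treat the 3 as one block: (6-3+1)! × 3! = 24 × 6 = 144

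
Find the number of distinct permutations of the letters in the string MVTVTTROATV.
11! / (4! × 1! × 1! × 1! × 3! × 1!) = 277200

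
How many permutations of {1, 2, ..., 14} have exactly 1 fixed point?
Choose the 1 fixed point C(14,1) = 14, derange the rest: !13 = Σ_{j=0}^{13} (-1)^j·13!/j! = 6227020800 - 6227020800 + 3113510400 - 1037836800 + 259459200 - 51891840 + 8648640 - 1235520 + 154440 - 17160 + 1716 - 156 + 13 - 1 = 2290792932. Product = 14 × 2290792932 = 32071101048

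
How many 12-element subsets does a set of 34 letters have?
C(34,12) = 34!/(12!×22!) = 548354040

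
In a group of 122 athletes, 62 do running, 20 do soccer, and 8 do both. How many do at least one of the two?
|A∪B| = |A| + |B| - |A∩B| = 62 + 20 - 8 = 74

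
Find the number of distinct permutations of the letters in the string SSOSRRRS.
8! / (4! × 3! × 1!) = 280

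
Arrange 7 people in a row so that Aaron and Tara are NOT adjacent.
Total - adjacent = 7! - (7-1)!×2 = 5040 - 1440 = 3600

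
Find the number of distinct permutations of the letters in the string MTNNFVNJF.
9! / (1! × 1! × 1! × 1! × 3! × 2!) = 30240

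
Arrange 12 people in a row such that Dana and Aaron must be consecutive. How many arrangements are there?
Treat the 2 as one block: (12-2+1)! × 2! = 39916800 × 2 = 79833600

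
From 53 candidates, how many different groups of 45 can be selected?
C(53,45) = 53!/(45!×8!) = 886322710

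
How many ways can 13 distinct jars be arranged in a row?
13! = 6227020800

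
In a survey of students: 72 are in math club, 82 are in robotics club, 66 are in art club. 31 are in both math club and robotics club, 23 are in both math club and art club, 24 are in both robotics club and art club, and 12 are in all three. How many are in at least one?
|A∪B∪C| = 72+82+66-31-23-24+12 = 154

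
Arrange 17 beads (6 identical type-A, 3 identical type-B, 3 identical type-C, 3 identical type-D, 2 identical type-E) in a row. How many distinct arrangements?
17! / (6! × 3! × 3! × 3! × 2!) = 1143542400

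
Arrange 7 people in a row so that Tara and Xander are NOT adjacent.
Total - adjacent = 7! - (7-1)!×2 = 5040 - 1440 = 3600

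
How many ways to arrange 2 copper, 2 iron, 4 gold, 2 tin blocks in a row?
10! / (2! × 2! × 4! × 2!) = 18900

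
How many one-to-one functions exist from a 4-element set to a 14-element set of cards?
P(14,4) = 14!/(14-4)! = 24024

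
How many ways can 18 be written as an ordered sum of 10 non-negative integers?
C(18+10-1, 10-1) = C(27, 9) = 4686825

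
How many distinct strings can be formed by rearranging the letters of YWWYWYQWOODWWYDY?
16! / (6! × 2! × 5! × 2! × 1!) = 60540480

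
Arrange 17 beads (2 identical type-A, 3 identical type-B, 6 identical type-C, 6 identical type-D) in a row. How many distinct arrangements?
17! / (2! × 3! × 6! × 6!) = 57177120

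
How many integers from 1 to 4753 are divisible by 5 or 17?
⌊4753/5⌋ + ⌊4753/17⌋ - ⌊4753/85⌋ = 950 + 279 - 55 = 1174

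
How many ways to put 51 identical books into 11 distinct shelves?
C(51+11-1, 11-1) = C(61, 10) = 90177170226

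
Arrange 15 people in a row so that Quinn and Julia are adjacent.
Treat as block: (15-1)! × 2! = 87178291200 × 2 = 174356582400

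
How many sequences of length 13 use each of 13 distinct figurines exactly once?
13! = 6227020800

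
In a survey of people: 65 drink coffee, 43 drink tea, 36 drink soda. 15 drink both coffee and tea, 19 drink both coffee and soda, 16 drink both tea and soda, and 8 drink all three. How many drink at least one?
|A∪B∪C| = 65+43+36-15-19-16+8 = 102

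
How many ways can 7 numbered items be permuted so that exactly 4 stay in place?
Choose the 4 fixed points C(7,4) = 35, derange the rest: !3 = Σ_{j=0}^{3} (-1)^j·3!/j! = 6 - 6 + 3 - 1 = 2. Product = 35 × 2 = 70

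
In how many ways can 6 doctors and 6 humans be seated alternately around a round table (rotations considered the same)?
Fix one of the doctors: (6-1)! ways for the remaining doctors, × 6! ways for the humans = 120 × 720 = 86400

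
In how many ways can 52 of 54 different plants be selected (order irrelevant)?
C(54,52) = 54!/(52!×2!) = 1431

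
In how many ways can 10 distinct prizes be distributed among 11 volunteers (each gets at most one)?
P(11,10) = 11!/(11-10)! = 39916800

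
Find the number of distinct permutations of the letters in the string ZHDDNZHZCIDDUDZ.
15! / (1! × 5! × 1! × 4! × 2! × 1! × 1!) = 227026800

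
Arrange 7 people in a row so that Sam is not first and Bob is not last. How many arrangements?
By inclusion-exclusion: 7! - 2×(7-1)! + (7-2)! = 5040 - 1440 + 120 = 3720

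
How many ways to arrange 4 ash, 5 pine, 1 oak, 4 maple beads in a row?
14! / (4! × 5! × 1! × 4!) = 1261260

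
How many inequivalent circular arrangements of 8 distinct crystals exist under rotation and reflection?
(8-1)!/2 = 5040/2 = 2520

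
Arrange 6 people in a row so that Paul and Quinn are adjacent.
Treat as block: (6-1)! × 2! = 120 × 2 = 240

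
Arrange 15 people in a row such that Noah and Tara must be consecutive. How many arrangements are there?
Treat the 2 as one block: (15-2+1)! × 2! = 87178291200 × 2 = 174356582400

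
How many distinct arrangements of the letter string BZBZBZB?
7! / (3! × 4!) = 35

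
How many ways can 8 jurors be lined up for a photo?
8! = 40320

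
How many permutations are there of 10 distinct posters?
10! = 3628800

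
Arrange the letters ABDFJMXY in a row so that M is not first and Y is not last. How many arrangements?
By inclusion-exclusion: 8! - 2×(8-1)! + (8-2)! = 40320 - 10080 + 720 = 30960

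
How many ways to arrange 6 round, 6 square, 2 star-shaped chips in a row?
14! / (6! × 6! × 2!) = 84084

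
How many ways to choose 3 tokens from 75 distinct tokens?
C(75,3) = 75!/(3!×72!) = 67525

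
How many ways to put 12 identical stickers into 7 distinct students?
C(12+7-1, 7-1) = C(18, 6) = 18564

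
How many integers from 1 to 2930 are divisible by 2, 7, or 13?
⌊2930/2⌋+⌊2930/7⌋+⌊2930/13⌋ - ⌊2930/14⌋-⌊2930/26⌋-⌊2930/91⌋ + ⌊2930/182⌋ = 1465+418+225 - 209-112-32 + 16 = 1771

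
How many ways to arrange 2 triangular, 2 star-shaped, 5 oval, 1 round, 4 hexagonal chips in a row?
14! / (2! × 2! × 5! × 1! × 4!) = 7567560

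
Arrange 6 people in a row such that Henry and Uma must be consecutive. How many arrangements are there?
Treat the 2 as one block: (6-2+1)! × 2! = 120 × 2 = 240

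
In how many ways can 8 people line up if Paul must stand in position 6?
Fix one position: (8-1)! = 5040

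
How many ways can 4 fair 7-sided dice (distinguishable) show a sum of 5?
Coefficient of x^5 in (x + x² + ... + x^7)^4. By inclusion-exclusion on dice exceeding 7: Σ_j (-1)^j C(4,j)·C(5-1-7j, 3) = C(4,0)·C(4,3) = 1·4 = 4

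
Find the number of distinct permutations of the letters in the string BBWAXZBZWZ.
10! / (1! × 1! × 3! × 3! × 2!) = 50400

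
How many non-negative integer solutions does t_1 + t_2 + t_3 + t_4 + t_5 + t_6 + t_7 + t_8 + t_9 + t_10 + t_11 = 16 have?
C(16+11-1, 11-1) = C(26, 10) = 5311735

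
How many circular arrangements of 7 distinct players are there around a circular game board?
Circular: fix one position, arrange the rest. (7-1)! = 720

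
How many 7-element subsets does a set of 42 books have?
C(42,7) = 42!/(7!×35!) = 26978328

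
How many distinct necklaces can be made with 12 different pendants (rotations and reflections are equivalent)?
(12-1)!/2 = 39916800/2 = 19958400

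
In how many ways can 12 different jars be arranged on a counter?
12! = 479001600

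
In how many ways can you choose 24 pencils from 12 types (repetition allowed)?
C(24+12-1, 12-1) = C(35, 11) = 417225900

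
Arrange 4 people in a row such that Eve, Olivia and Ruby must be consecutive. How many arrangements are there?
Treat the 3 as one block: (4-3+1)! × 3! = 2 × 6 = 12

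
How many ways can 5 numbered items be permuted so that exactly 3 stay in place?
Choose the 3 fixed points C(5,3) = 10, derange the rest: !2 = Σ_{j=0}^{2} (-1)^j·2!/j! = 2 - 2 + 1 = 1. Product = 10 × 1 = 10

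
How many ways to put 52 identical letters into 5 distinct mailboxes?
C(52+5-1, 5-1) = C(56, 4) = 367290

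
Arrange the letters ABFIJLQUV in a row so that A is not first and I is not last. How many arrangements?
By inclusion-exclusion: 9! - 2×(9-1)! + (9-2)! = 362880 - 80640 + 5040 = 287280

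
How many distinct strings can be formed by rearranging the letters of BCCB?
4! / (2! × 2!) = 6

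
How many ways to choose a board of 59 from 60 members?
C(60,59) = 60!/(59!×1!) = 60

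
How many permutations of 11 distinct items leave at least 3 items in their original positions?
Exactly j fixed points: C(11,j)·!(11-j); sum over j ≥ 3 (derangement numbers via !m = (m-1)·(!(m-1) + !(m-2)): !0..!8 = 1, 0, 1, 2, 9, 44, 265, 1854, 14833). Σ_{j=3}^{11} C(11,j)·!(11-j) = C(11,3)·!8 + C(11,4)·!7 + C(11,5)·!6 + C(11,6)·!5 + C(11,7)·!4 + C(11,8)·!3 + C(11,9)·!2 + C(11,10)·!1 + C(11,11)·!0 = 165·14833 + 330·1854 + 462·265 + 462·44 + 330·9 + 165·2 + 55·1 + 11·0 + 1·1 = 3205379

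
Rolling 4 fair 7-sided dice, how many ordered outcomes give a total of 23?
Coefficient of x^23 in (x + x² + ... + x^7)^4. By inclusion-exclusion on dice exceeding 7: Σ_j (-1)^j C(4,j)·C(23-1-7j, 3) = C(4,0)·C(22,3) - C(4,1)·C(15,3) + C(4,2)·C(8,3) = 1·1540 - 4·455 + 6·56 = 56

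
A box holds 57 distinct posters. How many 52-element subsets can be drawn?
C(57,52) = 57!/(52!×5!) = 4187106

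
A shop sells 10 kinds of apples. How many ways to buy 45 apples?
C(45+10-1, 10-1) = C(54, 9) = 5317936260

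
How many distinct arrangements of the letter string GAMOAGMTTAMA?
12! / (2! × 1! × 2! × 4! × 3!) = 831600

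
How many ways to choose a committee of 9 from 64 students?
C(64,9) = 64!/(9!×55!) = 27540584512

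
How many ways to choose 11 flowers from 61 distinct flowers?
C(61,11) = 61!/(11!×50!) = 418094152866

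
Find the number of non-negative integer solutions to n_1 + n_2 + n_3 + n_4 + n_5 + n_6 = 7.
C(7+6-1, 6-1) = C(12, 5) = 792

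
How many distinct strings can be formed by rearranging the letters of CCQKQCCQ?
8! / (4! × 3! × 1!) = 280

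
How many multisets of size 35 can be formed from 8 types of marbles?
C(35+8-1, 8-1) = C(42, 7) = 26978328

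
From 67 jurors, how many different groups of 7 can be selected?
C(67,7) = 67!/(7!×60!) = 869648208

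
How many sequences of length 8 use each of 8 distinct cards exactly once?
8! = 40320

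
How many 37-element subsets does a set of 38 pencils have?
C(38,37) = 38!/(37!×1!) = 38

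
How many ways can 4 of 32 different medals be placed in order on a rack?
P(32,4) = 32!/(32-4)! = 863040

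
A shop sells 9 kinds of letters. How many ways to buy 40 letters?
C(40+9-1, 9-1) = C(48, 8) = 377348994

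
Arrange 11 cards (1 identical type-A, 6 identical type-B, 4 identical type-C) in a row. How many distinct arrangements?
11! / (1! × 6! × 4!) = 2310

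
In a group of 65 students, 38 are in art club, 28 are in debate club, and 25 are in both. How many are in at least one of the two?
|A∪B| = |A| + |B| - |A∩B| = 38 + 28 - 25 = 41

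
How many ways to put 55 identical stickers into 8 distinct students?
C(55+8-1, 8-1) = C(62, 7) = 491796152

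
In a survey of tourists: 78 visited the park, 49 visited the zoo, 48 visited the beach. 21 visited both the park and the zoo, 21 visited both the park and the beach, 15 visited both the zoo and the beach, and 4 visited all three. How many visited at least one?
|A∪B∪C| = 78+49+48-21-21-15+4 = 122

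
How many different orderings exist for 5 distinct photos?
5! = 120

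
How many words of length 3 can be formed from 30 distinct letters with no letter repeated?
P(30,3) = 30!/(30-3)! = 24360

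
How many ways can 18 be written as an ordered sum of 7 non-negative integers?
C(18+7-1, 7-1) = C(24, 6) = 134596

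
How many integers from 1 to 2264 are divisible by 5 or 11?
⌊2264/5⌋ + ⌊2264/11⌋ - ⌊2264/55⌋ = 452 + 205 - 41 = 616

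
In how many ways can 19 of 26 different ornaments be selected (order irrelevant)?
C(26,19) = 26!/(19!×7!) = 657800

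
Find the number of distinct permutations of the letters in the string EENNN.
5! / (2! × 3!) = 10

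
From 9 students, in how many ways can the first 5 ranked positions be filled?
P(9,5) = 9!/(9-5)! = 15120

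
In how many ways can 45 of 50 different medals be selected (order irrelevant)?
C(50,45) = 50!/(45!×5!) = 2118760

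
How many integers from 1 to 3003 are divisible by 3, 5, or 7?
⌊3003/3⌋+⌊3003/5⌋+⌊3003/7⌋ - ⌊3003/15⌋-⌊3003/21⌋-⌊3003/35⌋ + ⌊3003/105⌋ = 1001+600+429 - 200-143-85 + 28 = 1630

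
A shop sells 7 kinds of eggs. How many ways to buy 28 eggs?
C(28+7-1, 7-1) = C(34, 6) = 1344904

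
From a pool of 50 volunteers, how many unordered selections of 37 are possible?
C(50,37) = 50!/(37!×13!) = 354860518600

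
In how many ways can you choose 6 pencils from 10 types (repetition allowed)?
C(6+10-1, 10-1) = C(15, 9) = 5005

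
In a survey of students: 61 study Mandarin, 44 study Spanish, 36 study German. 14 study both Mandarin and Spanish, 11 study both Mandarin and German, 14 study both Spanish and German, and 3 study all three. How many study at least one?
|A∪B∪C| = 61+44+36-14-11-14+3 = 105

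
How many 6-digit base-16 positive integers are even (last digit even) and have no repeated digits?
Last∈{0,2,4,6,8,10,12,14}. Last=0: 360360. Last nonzero: 7×14×P(14,4) = 2354352. Total = 2714712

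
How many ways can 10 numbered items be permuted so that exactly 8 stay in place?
Choose the 8 fixed points C(10,8) = 45, derange the rest: !2 = Σ_{j=0}^{2} (-1)^j·2!/j! = 2 - 2 + 1 = 1. Product = 45 × 1 = 45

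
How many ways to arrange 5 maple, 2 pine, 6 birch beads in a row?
13! / (5! × 2! × 6!) = 36036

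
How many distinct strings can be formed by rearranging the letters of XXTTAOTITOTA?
12! / (1! × 2! × 5! × 2! × 2!) = 498960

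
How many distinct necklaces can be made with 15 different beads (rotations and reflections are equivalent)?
(15-1)!/2 = 87178291200/2 = 43589145600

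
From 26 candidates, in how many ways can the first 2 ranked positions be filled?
P(26,2) = 26!/(26-2)! = 650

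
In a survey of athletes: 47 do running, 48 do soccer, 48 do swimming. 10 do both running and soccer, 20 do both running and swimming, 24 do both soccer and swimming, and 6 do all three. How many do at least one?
|A∪B∪C| = 47+48+48-10-20-24+6 = 95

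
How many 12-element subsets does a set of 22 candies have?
C(22,12) = 22!/(12!×10!) = 646646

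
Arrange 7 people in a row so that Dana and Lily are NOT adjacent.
Total - adjacent = 7! - (7-1)!×2 = 5040 - 1440 = 3600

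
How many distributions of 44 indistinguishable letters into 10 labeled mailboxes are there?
C(44+10-1, 10-1) = C(53, 9) = 4431613550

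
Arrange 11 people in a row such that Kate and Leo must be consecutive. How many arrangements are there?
Treat the 2 as one block: (11-2+1)! × 2! = 3628800 × 2 = 7257600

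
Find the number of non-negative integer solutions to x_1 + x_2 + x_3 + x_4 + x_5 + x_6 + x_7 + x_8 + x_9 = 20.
C(20+9-1, 9-1) = C(28, 8) = 3108105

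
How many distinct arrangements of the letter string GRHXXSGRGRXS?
12! / (2! × 1! × 3! × 3! × 3!) = 1108800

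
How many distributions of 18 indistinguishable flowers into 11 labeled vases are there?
C(18+11-1, 11-1) = C(28, 10) = 13123110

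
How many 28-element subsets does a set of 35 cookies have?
C(35,28) = 35!/(28!×7!) = 6724520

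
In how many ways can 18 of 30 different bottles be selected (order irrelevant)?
C(30,18) = 30!/(18!×12!) = 86493225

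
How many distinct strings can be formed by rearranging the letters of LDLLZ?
5! / (3! × 1! × 1!) = 20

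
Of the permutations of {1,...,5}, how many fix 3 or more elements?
Exactly j fixed points: C(5,j)·!(5-j); sum over j ≥ 3 (derangement numbers via !m = (m-1)·(!(m-1) + !(m-2)): !0..!2 = 1, 0, 1). Σ_{j=3}^{5} C(5,j)·!(5-j) = C(5,3)·!2 + C(5,4)·!1 + C(5,5)·!0 = 10·1 + 5·0 + 1·1 = 11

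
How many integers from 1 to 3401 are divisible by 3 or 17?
⌊3401/3⌋ + ⌊3401/17⌋ - ⌊3401/51⌋ = 1133 + 200 - 66 = 1267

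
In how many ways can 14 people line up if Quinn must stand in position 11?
Fix one position: (14-1)! = 6227020800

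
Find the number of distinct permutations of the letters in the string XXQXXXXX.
8! / (1! × 7!) = 8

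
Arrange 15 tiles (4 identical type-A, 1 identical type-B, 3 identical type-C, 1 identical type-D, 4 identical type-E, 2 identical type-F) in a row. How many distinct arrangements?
15! / (4! × 1! × 3! × 1! × 4! × 2!) = 189189000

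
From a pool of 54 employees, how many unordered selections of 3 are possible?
C(54,3) = 54!/(3!×51!) = 24804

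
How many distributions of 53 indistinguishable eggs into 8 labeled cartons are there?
C(53+8-1, 8-1) = C(60, 7) = 386206920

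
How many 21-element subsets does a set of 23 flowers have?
C(23,21) = 23!/(21!×2!) = 253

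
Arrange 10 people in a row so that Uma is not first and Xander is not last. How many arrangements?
By inclusion-exclusion: 10! - 2×(10-1)! + (10-2)! = 3628800 - 725760 + 40320 = 2943360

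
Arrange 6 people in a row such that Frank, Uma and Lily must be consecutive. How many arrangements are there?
Treat the 3 as one block: (6-3+1)! × 3! = 24 × 6 = 144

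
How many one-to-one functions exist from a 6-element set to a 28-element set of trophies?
P(28,6) = 28!/(28-6)! = 271252800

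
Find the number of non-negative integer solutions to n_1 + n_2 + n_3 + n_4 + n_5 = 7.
C(7+5-1, 5-1) = C(11, 4) = 330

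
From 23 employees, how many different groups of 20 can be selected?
C(23,20) = 23!/(20!×3!) = 1771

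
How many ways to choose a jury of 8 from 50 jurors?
C(50,8) = 50!/(8!×42!) = 536878650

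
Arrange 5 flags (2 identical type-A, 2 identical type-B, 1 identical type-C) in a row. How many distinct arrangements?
5! / (2! × 2! × 1!) = 30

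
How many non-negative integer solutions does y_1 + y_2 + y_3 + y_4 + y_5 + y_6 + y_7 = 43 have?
C(43+7-1, 7-1) = C(49, 6) = 13983816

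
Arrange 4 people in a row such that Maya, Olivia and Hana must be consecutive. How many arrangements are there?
Treat the 3 as one block: (4-3+1)! × 3! = 2 × 6 = 12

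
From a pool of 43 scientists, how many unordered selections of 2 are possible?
C(43,2) = 43!/(2!×41!) = 903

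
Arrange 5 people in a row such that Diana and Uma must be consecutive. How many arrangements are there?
Treat the 2 as one block: (5-2+1)! × 2! = 24 × 2 = 48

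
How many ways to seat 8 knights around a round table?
Circular: fix one position, arrange the rest. (8-1)! = 5040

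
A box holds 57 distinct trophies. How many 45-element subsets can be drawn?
C(57,45) = 57!/(45!×12!) = 707285522580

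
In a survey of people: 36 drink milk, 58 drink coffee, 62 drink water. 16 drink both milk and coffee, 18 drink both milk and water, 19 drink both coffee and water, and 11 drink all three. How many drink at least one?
|A∪B∪C| = 36+58+62-16-18-19+11 = 114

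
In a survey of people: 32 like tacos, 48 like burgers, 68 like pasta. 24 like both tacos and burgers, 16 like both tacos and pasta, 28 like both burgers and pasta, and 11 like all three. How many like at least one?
|A∪B∪C| = 32+48+68-24-16-28+11 = 91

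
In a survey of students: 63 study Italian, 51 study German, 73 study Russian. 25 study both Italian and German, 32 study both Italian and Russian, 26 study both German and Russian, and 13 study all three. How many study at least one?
|A∪B∪C| = 63+51+73-25-32-26+13 = 117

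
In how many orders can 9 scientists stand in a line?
9! = 362880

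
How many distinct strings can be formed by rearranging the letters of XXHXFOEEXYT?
11! / (1! × 2! × 1! × 1! × 1! × 4! × 1!) = 831600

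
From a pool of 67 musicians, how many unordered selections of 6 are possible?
C(67,6) = 67!/(6!×61!) = 99795696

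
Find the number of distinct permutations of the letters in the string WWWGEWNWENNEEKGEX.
17! / (2! × 3! × 5! × 1! × 1! × 5!) = 2058376320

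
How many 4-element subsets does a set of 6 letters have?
C(6,4) = 6!/(4!×2!) = 15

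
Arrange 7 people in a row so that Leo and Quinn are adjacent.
Treat as block: (7-1)! × 2! = 720 × 2 = 1440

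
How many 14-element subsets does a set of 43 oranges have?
C(43,14) = 43!/(14!×29!) = 78378960360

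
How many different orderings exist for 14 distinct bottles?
14! = 87178291200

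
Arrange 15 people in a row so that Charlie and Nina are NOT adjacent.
Total - adjacent = 15! - (15-1)!×2 = 1307674368000 - 174356582400 = 1133317785600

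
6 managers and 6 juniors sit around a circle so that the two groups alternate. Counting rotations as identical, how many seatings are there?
Fix one of the managers: (6-1)! ways for the remaining managers, × 6! ways for the juniors = 120 × 720 = 86400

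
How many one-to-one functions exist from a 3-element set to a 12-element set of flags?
P(12,3) = 12!/(12-3)! = 1320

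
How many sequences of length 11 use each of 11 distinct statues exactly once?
11! = 39916800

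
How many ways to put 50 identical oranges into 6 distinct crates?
C(50+6-1, 6-1) = C(55, 5) = 3478761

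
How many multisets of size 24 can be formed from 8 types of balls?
C(24+8-1, 8-1) = C(31, 7) = 2629575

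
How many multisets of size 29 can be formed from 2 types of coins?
C(29+2-1, 2-1) = C(30, 1) = 30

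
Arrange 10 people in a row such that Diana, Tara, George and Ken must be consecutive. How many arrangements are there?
Treat the 4 as one block: (10-4+1)! × 4! = 5040 × 24 = 120960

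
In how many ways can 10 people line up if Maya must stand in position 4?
Fix one position: (10-1)! = 362880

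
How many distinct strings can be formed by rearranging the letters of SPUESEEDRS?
10! / (1! × 3! × 1! × 1! × 3! × 1!) = 100800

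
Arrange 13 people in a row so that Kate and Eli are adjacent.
Treat as block: (13-1)! × 2! = 479001600 × 2 = 958003200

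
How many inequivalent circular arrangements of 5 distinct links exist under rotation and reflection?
(5-1)!/2 = 24/2 = 12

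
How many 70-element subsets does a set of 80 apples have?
C(80,70) = 80!/(70!×10!) = 1646492110120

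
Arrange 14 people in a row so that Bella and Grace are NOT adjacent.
Total - adjacent = 14! - (14-1)!×2 = 87178291200 - 12454041600 = 74724249600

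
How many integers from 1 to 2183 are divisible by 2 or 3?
⌊2183/2⌋ + ⌊2183/3⌋ - ⌊2183/6⌋ = 1091 + 727 - 363 = 1455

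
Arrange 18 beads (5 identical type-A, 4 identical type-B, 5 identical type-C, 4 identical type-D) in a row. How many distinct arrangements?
18! / (5! × 4! × 5! × 4!) = 771891120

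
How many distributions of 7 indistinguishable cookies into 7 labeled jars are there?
C(7+7-1, 7-1) = C(13, 6) = 1716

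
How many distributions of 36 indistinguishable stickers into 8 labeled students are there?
C(36+8-1, 8-1) = C(43, 7) = 32224114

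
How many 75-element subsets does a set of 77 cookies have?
C(77,75) = 77!/(75!×2!) = 2926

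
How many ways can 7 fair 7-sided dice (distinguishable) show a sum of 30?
Coefficient of x^30 in (x + x² + ... + x^7)^7. By inclusion-exclusion on dice exceeding 7: Σ_j (-1)^j C(7,j)·C(30-1-7j, 6) = C(7,0)·C(29,6) - C(7,1)·C(22,6) + C(7,2)·C(15,6) - C(7,3)·C(8,6) = 1·475020 - 7·74613 + 21·5005 - 35·28 = 56854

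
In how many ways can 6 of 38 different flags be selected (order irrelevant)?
C(38,6) = 38!/(6!×32!) = 2760681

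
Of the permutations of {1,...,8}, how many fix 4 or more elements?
Exactly j fixed points: C(8,j)·!(8-j); sum over j ≥ 4 (derangement numbers via !m = (m-1)·(!(m-1) + !(m-2)): !0..!4 = 1, 0, 1, 2, 9). Σ_{j=4}^{8} C(8,j)·!(8-j) = C(8,4)·!4 + C(8,5)·!3 + C(8,6)·!2 + C(8,7)·!1 + C(8,8)·!0 = 70·9 + 56·2 + 28·1 + 8·0 + 1·1 = 771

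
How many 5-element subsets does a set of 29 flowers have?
C(29,5) = 29!/(5!×24!) = 118755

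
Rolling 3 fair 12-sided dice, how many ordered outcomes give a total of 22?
Coefficient of x^22 in (x + x² + ... + x^12)^3. By inclusion-exclusion on dice exceeding 12: Σ_j (-1)^j C(3,j)·C(22-1-12j, 2) = C(3,0)·C(21,2) - C(3,1)·C(9,2) = 1·210 - 3·36 = 102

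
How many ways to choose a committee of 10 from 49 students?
C(49,10) = 49!/(10!×39!) = 8217822536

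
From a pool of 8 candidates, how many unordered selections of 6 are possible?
C(8,6) = 8!/(6!×2!) = 28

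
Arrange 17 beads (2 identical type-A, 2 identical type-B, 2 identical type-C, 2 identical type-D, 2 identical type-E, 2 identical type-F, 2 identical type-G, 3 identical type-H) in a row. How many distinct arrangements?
17! / (2! × 2! × 2! × 2! × 2! × 2! × 2! × 3!) = 463134672000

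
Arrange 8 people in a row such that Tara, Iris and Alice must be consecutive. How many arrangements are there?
Treat the 3 as one block: (8-3+1)! × 3! = 720 × 6 = 4320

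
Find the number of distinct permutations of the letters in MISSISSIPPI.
11! / (1! × 4! × 4! × 2!) = 34650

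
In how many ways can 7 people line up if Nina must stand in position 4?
Fix one position: (7-1)! = 720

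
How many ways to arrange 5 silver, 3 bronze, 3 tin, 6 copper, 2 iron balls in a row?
19! / (5! × 3! × 3! × 6! × 2!) = 19554575040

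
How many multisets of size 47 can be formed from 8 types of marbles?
C(47+8-1, 8-1) = C(54, 7) = 177100560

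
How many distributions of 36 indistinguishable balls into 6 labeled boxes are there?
C(36+6-1, 6-1) = C(41, 5) = 749398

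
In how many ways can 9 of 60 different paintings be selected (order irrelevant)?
C(60,9) = 60!/(9!×51!) = 14783142660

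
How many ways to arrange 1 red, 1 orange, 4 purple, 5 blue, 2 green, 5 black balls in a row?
18! / (1! × 1! × 4! × 5! × 2! × 5!) = 9262693440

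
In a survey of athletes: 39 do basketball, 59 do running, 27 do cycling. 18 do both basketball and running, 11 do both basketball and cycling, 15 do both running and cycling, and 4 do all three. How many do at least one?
|A∪B∪C| = 39+59+27-18-11-15+4 = 85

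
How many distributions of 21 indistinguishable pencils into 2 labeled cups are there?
C(21+2-1, 2-1) = C(22, 1) = 22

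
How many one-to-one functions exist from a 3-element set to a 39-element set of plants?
P(39,3) = 39!/(39-3)! = 54834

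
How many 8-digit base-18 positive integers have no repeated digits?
First digit: 17 choices (nonzero). Then descending: 17 × 17 × 16 × 15 × 14 × 13 × 12 × 11 = 1666304640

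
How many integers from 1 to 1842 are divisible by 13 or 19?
⌊1842/13⌋ + ⌊1842/19⌋ - ⌊1842/247⌋ = 141 + 96 - 7 = 230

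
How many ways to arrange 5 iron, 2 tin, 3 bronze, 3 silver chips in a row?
13! / (5! × 2! × 3! × 3!) = 720720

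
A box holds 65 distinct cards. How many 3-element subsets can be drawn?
C(65,3) = 65!/(3!×62!) = 43680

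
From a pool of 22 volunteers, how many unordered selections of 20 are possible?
C(22,20) = 22!/(20!×2!) = 231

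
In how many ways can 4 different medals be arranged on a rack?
4! = 24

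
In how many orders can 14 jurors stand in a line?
14! = 87178291200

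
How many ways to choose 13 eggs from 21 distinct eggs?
C(21,13) = 21!/(13!×8!) = 203490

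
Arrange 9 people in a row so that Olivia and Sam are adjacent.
Treat as block: (9-1)! × 2! = 40320 × 2 = 80640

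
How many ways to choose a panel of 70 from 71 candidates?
C(71,70) = 71!/(70!×1!) = 71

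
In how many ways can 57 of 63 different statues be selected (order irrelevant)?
C(63,57) = 63!/(57!×6!) = 67945521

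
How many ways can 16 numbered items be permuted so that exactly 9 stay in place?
Choose the 9 fixed points C(16,9) = 11440, derange the rest: !7 = Σ_{j=0}^{7} (-1)^j·7!/j! = 5040 - 5040 + 2520 - 840 + 210 - 42 + 7 - 1 = 1854. Product = 11440 × 1854 = 21209760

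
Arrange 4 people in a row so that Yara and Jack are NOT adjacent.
Total - adjacent = 4! - (4-1)!×2 = 24 - 12 = 12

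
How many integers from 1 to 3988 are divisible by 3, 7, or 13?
⌊3988/3⌋+⌊3988/7⌋+⌊3988/13⌋ - ⌊3988/21⌋-⌊3988/39⌋-⌊3988/91⌋ + ⌊3988/273⌋ = 1329+569+306 - 189-102-43 + 14 = 1884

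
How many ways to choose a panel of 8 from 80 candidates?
C(80,8) = 80!/(8!×72!) = 28987537150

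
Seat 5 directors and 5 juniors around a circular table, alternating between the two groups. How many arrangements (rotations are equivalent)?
Fix one of the directors: (5-1)! ways for the remaining directors, × 5! ways for the juniors = 24 × 120 = 2880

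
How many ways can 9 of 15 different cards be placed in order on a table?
P(15,9) = 15!/(15-9)! = 1816214400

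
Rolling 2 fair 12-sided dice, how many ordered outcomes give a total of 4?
Coefficient of x^4 in (x + x² + ... + x^12)^2. By inclusion-exclusion on dice exceeding 12: Σ_j (-1)^j C(2,j)·C(4-1-12j, 1) = C(2,0)·C(3,1) = 1·3 = 3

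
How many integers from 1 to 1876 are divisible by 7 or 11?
⌊1876/7⌋ + ⌊1876/11⌋ - ⌊1876/77⌋ = 268 + 170 - 24 = 414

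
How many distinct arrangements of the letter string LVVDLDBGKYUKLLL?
15! / (1! × 1! × 5! × 2! × 2! × 1! × 2! × 1!) = 1362160800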